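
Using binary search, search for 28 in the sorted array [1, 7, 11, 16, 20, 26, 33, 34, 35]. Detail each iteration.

Binary search for 28 in [1, 7, 11, 16, 20, 26, 33, 34, 35]:

lo=0, hi=8, mid=4, arr[mid]=20 -> 20 < 28, search right half
lo=5, hi=8, mid=6, arr[mid]=33 -> 33 > 28, search left half
lo=5, hi=5, mid=5, arr[mid]=26 -> 26 < 28, search right half
lo=6 > hi=5, target 28 not found

Binary search determines that 28 is not in the array after 3 comparisons. The search space was exhausted without finding the target.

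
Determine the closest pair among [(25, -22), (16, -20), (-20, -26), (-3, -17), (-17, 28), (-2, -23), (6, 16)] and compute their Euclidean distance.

Computing all pairwise distances among 7 points:

d((25, -22), (16, -20)) = 9.2195
d((25, -22), (-20, -26)) = 45.1774
d((25, -22), (-3, -17)) = 28.4429
d((25, -22), (-17, 28)) = 65.2993
d((25, -22), (-2, -23)) = 27.0185
d((25, -22), (6, 16)) = 42.4853
d((16, -20), (-20, -26)) = 36.4966
d((16, -20), (-3, -17)) = 19.2354
d((16, -20), (-17, 28)) = 58.2495
d((16, -20), (-2, -23)) = 18.2483
d((16, -20), (6, 16)) = 37.3631
d((-20, -26), (-3, -17)) = 19.2354
d((-20, -26), (-17, 28)) = 54.0833
d((-20, -26), (-2, -23)) = 18.2483
d((-20, -26), (6, 16)) = 49.3964
d((-3, -17), (-17, 28)) = 47.1275
d((-3, -17), (-2, -23)) = 6.0828 <-- minimum
d((-3, -17), (6, 16)) = 34.2053
d((-17, 28), (-2, -23)) = 53.1601
d((-17, 28), (6, 16)) = 25.9422
d((-2, -23), (6, 16)) = 39.8121

Closest pair: (-3, -17) and (-2, -23) with distance 6.0828

The closest pair is (-3, -17) and (-2, -23) with Euclidean distance 6.0828. For 7 points, brute-force pairwise comparison is shown above. For large n, the divide-and-conquer algorithm (sort by x, recurse on halves, check the dividing strip) achieves O(n log n).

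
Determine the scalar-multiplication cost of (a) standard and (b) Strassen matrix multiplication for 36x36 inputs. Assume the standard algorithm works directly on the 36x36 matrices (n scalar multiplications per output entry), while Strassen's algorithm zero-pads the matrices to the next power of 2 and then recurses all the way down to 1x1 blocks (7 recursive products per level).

Matrix multiplication for 36x36 matrices:

Strassen's algorithm requires power-of-2 dimensions. Pad 36x36 to 64x64 (next power of 2).

Standard algorithm: 36^3 = 46656 multiplications
Strassen's algorithm: 7^(log2(64)) = 7^6 = 117649 multiplications
Difference: 46656 - 117649 = -70993 (Strassen uses MORE here due to padding overhead — for small or just-over-power-of-2 n, padding can outweigh the per-level savings)

Standard: 46656 multiplications (36^3). Strassen: 117649 multiplications (7^6, after padding to 64x64). Strassen reduces 8 recursive multiplications to 7 at each level.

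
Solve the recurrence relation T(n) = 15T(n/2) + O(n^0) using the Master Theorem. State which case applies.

Master Theorem for T(n) = 15T(n/2) + O(n^0):

a = 15, b = 2, c = 0
log_b(a) = log_2(15) = 3.9069

Case 1: c = 0 < log_2(15) = 3.9069
T(n) = O(n^(log_2 15))

For T(n) = 15T(n/2) + O(n^0): log_2(15) = 3.9069. This is Case 1 of the Master Theorem (c < log_b(a), work dominated by leaves), giving O(n^(log_2 15)).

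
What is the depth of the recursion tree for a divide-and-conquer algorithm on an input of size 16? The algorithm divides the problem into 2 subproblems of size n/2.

For divide and conquer with division factor 2:

Problem sizes at each level:
Level 0: 16
Level 1: 8
Level 2: 4
Level 3: 2
Level 4: 1

The root is level 0 and the size-1 base case is level 4 (the tree spans levels 0 through 4, i.e. 5 levels counting the root), so the depth is the number of divisions: log_2(16) = 4

The recursion tree depth is log_2(16) = 4. At each level, the problem size is divided by 2, so it takes 4 divisions to reduce to a base case of size 1. The algorithm makes 2 recursive calls at each level.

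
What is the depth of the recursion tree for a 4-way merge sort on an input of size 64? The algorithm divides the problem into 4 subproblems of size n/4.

For divide and conquer with division factor 4:

Problem sizes at each level:
Level 0: 64
Level 1: 16
Level 2: 4
Level 3: 1

The root is level 0 and the size-1 base case is level 3 (the tree spans levels 0 through 3, i.e. 4 levels counting the root), so the depth is the number of divisions: log_4(64) = 3

The recursion tree depth is log_4(64) = 3. At each level, the problem size is divided by 4, so it takes 3 divisions to reduce to a base case of size 1. The algorithm makes 4 recursive calls at each level.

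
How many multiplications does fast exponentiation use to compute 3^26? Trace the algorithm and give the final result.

Computing 3^26 by squaring (build up from 3^1; each line after the first costs one multiplication):

3^1 = 3
3^2 = (3^1)^2 = 3^2 = 9
3^3 = 3 * 3^2 = 3 * 9 = 27
3^6 = (3^3)^2 = 27^2 = 729
3^12 = (3^6)^2 = 729^2 = 531441
3^13 = 3 * 3^12 = 3 * 531441 = 1594323
3^26 = (3^13)^2 = 1594323^2 = 2541865828329

Result: 2541865828329
Multiplications needed: 6 (6 lines after 3^1)

3^26 = 2541865828329. Using exponentiation by squaring, this requires 6 multiplications. The key idea: if the exponent is even, square the half-power; if odd, multiply by the base once.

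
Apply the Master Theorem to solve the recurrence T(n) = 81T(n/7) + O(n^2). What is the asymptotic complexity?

Master Theorem for T(n) = 81T(n/7) + O(n^2):

a = 81, b = 7, c = 2
log_b(a) = log_7(81) = 2.2583

Case 1: c = 2 < log_7(81) = 2.2583
T(n) = O(n^(log_7 81))

For T(n) = 81T(n/7) + O(n^2): log_7(81) = 2.2583. This is Case 1 of the Master Theorem (c < log_b(a), work dominated by leaves), giving O(n^(log_7 81)).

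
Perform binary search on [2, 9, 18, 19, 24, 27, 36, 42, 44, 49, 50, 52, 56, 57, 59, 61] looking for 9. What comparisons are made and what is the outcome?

Binary search for 9 in [2, 9, 18, 19, 24, 27, 36, 42, 44, 49, 50, 52, 56, 57, 59, 61]:

lo=0, hi=15, mid=7, arr[mid]=42 -> 42 > 9, search left half
lo=0, hi=6, mid=3, arr[mid]=19 -> 19 > 9, search left half
lo=0, hi=2, mid=1, arr[mid]=9 -> Found target at index 1!

Binary search finds 9 at index 1 after 3 comparisons. The search repeatedly halves the search space by comparing with the middle element.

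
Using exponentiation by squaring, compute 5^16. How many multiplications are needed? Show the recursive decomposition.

Computing 5^16 by squaring (build up from 5^1; each line after the first costs one multiplication):

5^1 = 5
5^2 = (5^1)^2 = 5^2 = 25
5^4 = (5^2)^2 = 25^2 = 625
5^8 = (5^4)^2 = 625^2 = 390625
5^16 = (5^8)^2 = 390625^2 = 152587890625

Result: 152587890625
Multiplications needed: 4 (4 lines after 5^1)

5^16 = 152587890625. Using exponentiation by squaring, this requires 4 multiplications. The key idea: if the exponent is even, square the half-power; if odd, multiply by the base once.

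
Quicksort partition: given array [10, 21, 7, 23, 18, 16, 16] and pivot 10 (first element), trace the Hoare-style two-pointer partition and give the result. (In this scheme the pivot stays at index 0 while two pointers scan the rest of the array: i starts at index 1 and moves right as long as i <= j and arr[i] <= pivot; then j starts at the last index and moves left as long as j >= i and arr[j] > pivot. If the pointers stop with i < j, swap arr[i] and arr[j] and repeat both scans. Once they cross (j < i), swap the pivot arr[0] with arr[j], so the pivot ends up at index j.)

Hoare-style two-pointer partition with pivot = 10:

Initial array: [10, 21, 7, 23, 18, 16, 16]

Pointers start at i = 1, j = 6.
i stops at index 1 (arr[1]=21 > 10), j stops at index 2 (arr[2]=7 <= 10): swap arr[1] and arr[2], array becomes [10, 7, 21, 23, 18, 16, 16]
i ends at 2, j ends at 1: the pointers have crossed (j < i), so scanning stops.

Swap pivot arr[0] with arr[1] to place pivot at position 1: [7, 10, 21, 23, 18, 16, 16]
Pivot position: 1

After partitioning with pivot 10, the array becomes [7, 10, 21, 23, 18, 16, 16]. The pivot is placed at index 1. All elements to the left of the pivot are <= 10, and all elements to the right are > 10.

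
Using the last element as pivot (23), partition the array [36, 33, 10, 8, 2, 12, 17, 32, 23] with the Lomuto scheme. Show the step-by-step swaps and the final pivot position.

Lomuto partition with pivot = 23:

Initial array: [36, 33, 10, 8, 2, 12, 17, 32, 23]

arr[0]=36 > 23: no swap
arr[1]=33 > 23: no swap
arr[2]=10 <= 23: swap with position 0, array becomes [10, 33, 36, 8, 2, 12, 17, 32, 23]
arr[3]=8 <= 23: swap with position 1, array becomes [10, 8, 36, 33, 2, 12, 17, 32, 23]
arr[4]=2 <= 23: swap with position 2, array becomes [10, 8, 2, 33, 36, 12, 17, 32, 23]
arr[5]=12 <= 23: swap with position 3, array becomes [10, 8, 2, 12, 36, 33, 17, 32, 23]
arr[6]=17 <= 23: swap with position 4, array becomes [10, 8, 2, 12, 17, 33, 36, 32, 23]
arr[7]=32 > 23: no swap

Place pivot at position 5: [10, 8, 2, 12, 17, 23, 36, 32, 33]
Pivot position: 5

After partitioning with pivot 23, the array becomes [10, 8, 2, 12, 17, 23, 36, 32, 33]. The pivot is placed at index 5. All elements to the left of the pivot are <= 23, and all elements to the right are > 23.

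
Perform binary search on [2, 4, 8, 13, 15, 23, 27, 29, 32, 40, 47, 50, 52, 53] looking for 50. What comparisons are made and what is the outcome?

Binary search for 50 in [2, 4, 8, 13, 15, 23, 27, 29, 32, 40, 47, 50, 52, 53]:

lo=0, hi=13, mid=6, arr[mid]=27 -> 27 < 50, search right half
lo=7, hi=13, mid=10, arr[mid]=47 -> 47 < 50, search right half
lo=11, hi=13, mid=12, arr[mid]=52 -> 52 > 50, search left half
lo=11, hi=11, mid=11, arr[mid]=50 -> Found target at index 11!

Binary search finds 50 at index 11 after 4 comparisons. The search repeatedly halves the search space by comparing with the middle element.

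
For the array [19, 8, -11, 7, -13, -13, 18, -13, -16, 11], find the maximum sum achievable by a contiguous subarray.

Using Kadane's algorithm on [19, 8, -11, 7, -13, -13, 18, -13, -16, 11]:

Scanning through the array:
Position 1 (value 8): max_ending_here = 27, max_so_far = 27
Position 2 (value -11): max_ending_here = 16, max_so_far = 27
Position 3 (value 7): max_ending_here = 23, max_so_far = 27
Position 4 (value -13): max_ending_here = 10, max_so_far = 27
Position 5 (value -13): max_ending_here = -3, max_so_far = 27
Position 6 (value 18): max_ending_here = 18, max_so_far = 27
Position 7 (value -13): max_ending_here = 5, max_so_far = 27
Position 8 (value -16): max_ending_here = -11, max_so_far = 27
Position 9 (value 11): max_ending_here = 11, max_so_far = 27

Maximum subarray: [19, 8]
Maximum sum: 27

The maximum subarray is [19, 8] with sum 27. This subarray runs from index 0 to index 1.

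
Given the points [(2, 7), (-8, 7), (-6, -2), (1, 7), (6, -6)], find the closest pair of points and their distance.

Computing all pairwise distances among 5 points:

d((2, 7), (-8, 7)) = 10.0
d((2, 7), (-6, -2)) = 12.0416
d((2, 7), (1, 7)) = 1.0 <-- minimum
d((2, 7), (6, -6)) = 13.6015
d((-8, 7), (-6, -2)) = 9.2195
d((-8, 7), (1, 7)) = 9.0
d((-8, 7), (6, -6)) = 19.105
d((-6, -2), (1, 7)) = 11.4018
d((-6, -2), (6, -6)) = 12.6491
d((1, 7), (6, -6)) = 13.9284

Closest pair: (2, 7) and (1, 7) with distance 1.0

The closest pair is (2, 7) and (1, 7) with Euclidean distance 1.0. For 5 points, brute-force pairwise comparison is shown above. For large n, the divide-and-conquer algorithm (sort by x, recurse on halves, check the dividing strip) achieves O(n log n).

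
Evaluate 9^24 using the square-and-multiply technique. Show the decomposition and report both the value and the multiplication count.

Computing 9^24 by squaring (build up from 9^1; each line after the first costs one multiplication):

9^1 = 9
9^2 = (9^1)^2 = 9^2 = 81
9^3 = 9 * 9^2 = 9 * 81 = 729
9^6 = (9^3)^2 = 729^2 = 531441
9^12 = (9^6)^2 = 531441^2 = 282429536481
9^24 = (9^12)^2 = 282429536481^2 = 79766443076872509863361

Result: 79766443076872509863361
Multiplications needed: 5 (5 lines after 9^1)

9^24 = 79766443076872509863361. Using exponentiation by squaring, this requires 5 multiplications. The key idea: if the exponent is even, square the half-power; if odd, multiply by the base once.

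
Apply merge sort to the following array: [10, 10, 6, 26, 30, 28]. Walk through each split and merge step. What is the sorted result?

Merge sort trace:

Split: [10, 10, 6, 26, 30, 28] -> [10, 10, 6] and [26, 30, 28]
  Split: [10, 10, 6] -> [10] and [10, 6]
    Split: [10, 6] -> [10] and [6]
    Merge: [10] + [6] -> [6, 10]
  Merge: [10] + [6, 10] -> [6, 10, 10]
  Split: [26, 30, 28] -> [26] and [30, 28]
    Split: [30, 28] -> [30] and [28]
    Merge: [30] + [28] -> [28, 30]
  Merge: [26] + [28, 30] -> [26, 28, 30]
Merge: [6, 10, 10] + [26, 28, 30] -> [6, 10, 10, 26, 28, 30]

Final sorted array: [6, 10, 10, 26, 28, 30]

The merge sort proceeds by recursively splitting the array and merging sorted halves.
After all merges, the sorted array is [6, 10, 10, 26, 28, 30].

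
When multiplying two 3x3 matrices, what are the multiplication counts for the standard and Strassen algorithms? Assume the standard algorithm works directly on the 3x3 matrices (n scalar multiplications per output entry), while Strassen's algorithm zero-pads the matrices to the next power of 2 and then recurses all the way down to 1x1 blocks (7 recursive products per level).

Matrix multiplication for 3x3 matrices:

Strassen's algorithm requires power-of-2 dimensions. Pad 3x3 to 4x4 (next power of 2).

Standard algorithm: 3^3 = 27 multiplications
Strassen's algorithm: 7^(log2(4)) = 7^2 = 49 multiplications
Difference: 27 - 49 = -22 (Strassen uses MORE here due to padding overhead — for small or just-over-power-of-2 n, padding can outweigh the per-level savings)

Standard: 27 multiplications (3^3). Strassen: 49 multiplications (7^2, after padding to 4x4). Strassen reduces 8 recursive multiplications to 7 at each level.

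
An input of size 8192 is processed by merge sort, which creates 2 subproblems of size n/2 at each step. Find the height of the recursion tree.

For divide and conquer with division factor 2:

Problem sizes at each level:
Level 0: 8192
Level 1: 4096
Level 2: 2048
Level 3: 1024
Level 4: 512
Level 5: 256
Level 6: 128
Level 7: 64
Level 8: 32
Level 9: 16
Level 10: 8
Level 11: 4
Level 12: 2
Level 13: 1

The root is level 0 and the size-1 base case is level 13 (the tree spans levels 0 through 13, i.e. 14 levels counting the root), so the depth is the number of divisions: log_2(8192) = 13

The recursion tree depth is log_2(8192) = 13. At each level, the problem size is divided by 2, so it takes 13 divisions to reduce to a base case of size 1. The algorithm makes 2 recursive calls at each level.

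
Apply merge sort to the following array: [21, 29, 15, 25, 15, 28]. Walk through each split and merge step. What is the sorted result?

Merge sort trace:

Split: [21, 29, 15, 25, 15, 28] -> [21, 29, 15] and [25, 15, 28]
  Split: [21, 29, 15] -> [21] and [29, 15]
    Split: [29, 15] -> [29] and [15]
    Merge: [29] + [15] -> [15, 29]
  Merge: [21] + [15, 29] -> [15, 21, 29]
  Split: [25, 15, 28] -> [25] and [15, 28]
    Split: [15, 28] -> [15] and [28]
    Merge: [15] + [28] -> [15, 28]
  Merge: [25] + [15, 28] -> [15, 25, 28]
Merge: [15, 21, 29] + [15, 25, 28] -> [15, 15, 21, 25, 28, 29]

Final sorted array: [15, 15, 21, 25, 28, 29]

The merge sort proceeds by recursively splitting the array and merging sorted halves.
After all merges, the sorted array is [15, 15, 21, 25, 28, 29].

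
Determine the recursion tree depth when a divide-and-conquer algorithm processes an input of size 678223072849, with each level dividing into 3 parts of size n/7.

For divide and conquer with division factor 7:

Problem sizes at each level:
Level 0: 678223072849
Level 1: 96889010407
Level 2: 13841287201
Level 3: 1977326743
Level 4: 282475249
Level 5: 40353607
Level 6: 5764801
Level 7: 823543
Level 8: 117649
Level 9: 16807
Level 10: 2401
Level 11: 343
Level 12: 49
Level 13: 7
Level 14: 1

The root is level 0 and the size-1 base case is level 14 (the tree spans levels 0 through 14, i.e. 15 levels counting the root), so the depth is the number of divisions: log_7(678223072849) = 14

The recursion tree depth is log_7(678223072849) = 14. At each level, the problem size is divided by 7, so it takes 14 divisions to reduce to a base case of size 1. The algorithm makes 3 recursive calls at each level.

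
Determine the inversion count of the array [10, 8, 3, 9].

Finding inversions in [10, 8, 3, 9]:

(0, 1): arr[0]=10 > arr[1]=8
(0, 2): arr[0]=10 > arr[2]=3
(0, 3): arr[0]=10 > arr[3]=9
(1, 2): arr[1]=8 > arr[2]=3

Total inversions: 4

The array has 4 inversion(s): (0,1), (0,2), (0,3), (1,2). Each pair (i,j) satisfies i < j and arr[i] > arr[j].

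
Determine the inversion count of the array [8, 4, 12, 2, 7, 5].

Finding inversions in [8, 4, 12, 2, 7, 5]:

(0, 1): arr[0]=8 > arr[1]=4
(0, 3): arr[0]=8 > arr[3]=2
(0, 4): arr[0]=8 > arr[4]=7
(0, 5): arr[0]=8 > arr[5]=5
(1, 3): arr[1]=4 > arr[3]=2
(2, 3): arr[2]=12 > arr[3]=2
(2, 4): arr[2]=12 > arr[4]=7
(2, 5): arr[2]=12 > arr[5]=5
(4, 5): arr[4]=7 > arr[5]=5

Total inversions: 9

The array has 9 inversion(s): (0,1), (0,3), (0,4), (0,5), (1,3), (2,3), (2,4), (2,5), (4,5). Each pair (i,j) satisfies i < j and arr[i] > arr[j].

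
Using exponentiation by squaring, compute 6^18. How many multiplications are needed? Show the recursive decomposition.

Computing 6^18 by squaring (build up from 6^1; each line after the first costs one multiplication):

6^1 = 6
6^2 = (6^1)^2 = 6^2 = 36
6^4 = (6^2)^2 = 36^2 = 1296
6^8 = (6^4)^2 = 1296^2 = 1679616
6^9 = 6 * 6^8 = 6 * 1679616 = 10077696
6^18 = (6^9)^2 = 10077696^2 = 101559956668416

Result: 101559956668416
Multiplications needed: 5 (5 lines after 6^1)

6^18 = 101559956668416. Using exponentiation by squaring, this requires 5 multiplications. The key idea: if the exponent is even, square the half-power; if odd, multiply by the base once.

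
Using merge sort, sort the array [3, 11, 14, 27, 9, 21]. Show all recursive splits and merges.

Merge sort trace:

Split: [3, 11, 14, 27, 9, 21] -> [3, 11, 14] and [27, 9, 21]
  Split: [3, 11, 14] -> [3] and [11, 14]
    Split: [11, 14] -> [11] and [14]
    Merge: [11] + [14] -> [11, 14]
  Merge: [3] + [11, 14] -> [3, 11, 14]
  Split: [27, 9, 21] -> [27] and [9, 21]
    Split: [9, 21] -> [9] and [21]
    Merge: [9] + [21] -> [9, 21]
  Merge: [27] + [9, 21] -> [9, 21, 27]
Merge: [3, 11, 14] + [9, 21, 27] -> [3, 9, 11, 14, 21, 27]

Final sorted array: [3, 9, 11, 14, 21, 27]

The merge sort proceeds by recursively splitting the array and merging sorted halves.
After all merges, the sorted array is [3, 9, 11, 14, 21, 27].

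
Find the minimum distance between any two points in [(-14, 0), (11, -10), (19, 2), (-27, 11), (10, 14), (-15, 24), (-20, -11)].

Computing all pairwise distances among 7 points:

d((-14, 0), (11, -10)) = 26.9258
d((-14, 0), (19, 2)) = 33.0606
d((-14, 0), (-27, 11)) = 17.0294
d((-14, 0), (10, 14)) = 27.7849
d((-14, 0), (-15, 24)) = 24.0208
d((-14, 0), (-20, -11)) = 12.53 <-- minimum
d((11, -10), (19, 2)) = 14.4222
d((11, -10), (-27, 11)) = 43.4166
d((11, -10), (10, 14)) = 24.0208
d((11, -10), (-15, 24)) = 42.8019
d((11, -10), (-20, -11)) = 31.0161
d((19, 2), (-27, 11)) = 46.8722
d((19, 2), (10, 14)) = 15.0
d((19, 2), (-15, 24)) = 40.4969
d((19, 2), (-20, -11)) = 41.1096
d((-27, 11), (10, 14)) = 37.1214
d((-27, 11), (-15, 24)) = 17.6918
d((-27, 11), (-20, -11)) = 23.0868
d((10, 14), (-15, 24)) = 26.9258
d((10, 14), (-20, -11)) = 39.0512
d((-15, 24), (-20, -11)) = 35.3553

Closest pair: (-14, 0) and (-20, -11) with distance 12.53

The closest pair is (-14, 0) and (-20, -11) with Euclidean distance 12.53. For 7 points, brute-force pairwise comparison is shown above. For large n, the divide-and-conquer algorithm (sort by x, recurse on halves, check the dividing strip) achieves O(n log n).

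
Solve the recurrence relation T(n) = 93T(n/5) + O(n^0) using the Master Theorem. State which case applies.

Master Theorem for T(n) = 93T(n/5) + O(n^0):

a = 93, b = 5, c = 0
log_b(a) = log_5(93) = 2.8163

Case 1: c = 0 < log_5(93) = 2.8163
T(n) = O(n^(log_5 93))

For T(n) = 93T(n/5) + O(n^0): log_5(93) = 2.8163. This is Case 1 of the Master Theorem (c < log_b(a), work dominated by leaves), giving O(n^(log_5 93)).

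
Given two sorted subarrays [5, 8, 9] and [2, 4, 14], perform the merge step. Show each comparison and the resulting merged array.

Merging process:

Compare 5 vs 2: take 2 from right. Merged: [2]
Compare 5 vs 4: take 4 from right. Merged: [2, 4]
Compare 5 vs 14: take 5 from left. Merged: [2, 4, 5]
Compare 8 vs 14: take 8 from left. Merged: [2, 4, 5, 8]
Compare 9 vs 14: take 9 from left. Merged: [2, 4, 5, 8, 9]
Append remaining from right: [14]. Merged: [2, 4, 5, 8, 9, 14]

Final merged array: [2, 4, 5, 8, 9, 14]
Total comparisons: 5

The merged array is [2, 4, 5, 8, 9, 14], requiring 5 comparisons. The merge step runs in O(n) time where n is the total number of elements.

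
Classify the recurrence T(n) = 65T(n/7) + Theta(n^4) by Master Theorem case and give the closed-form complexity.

Master Theorem for T(n) = 65T(n/7) + O(n^4):

a = 65, b = 7, c = 4
log_b(a) = log_7(65) = 2.1452

Case 3: c = 4 > log_7(65) = 2.1452
T(n) = O(n^4) = O(n^4)

For T(n) = 65T(n/7) + O(n^4): log_7(65) = 2.1452. This is Case 3 of the Master Theorem (c > log_b(a), work dominated by root), giving O(n^4).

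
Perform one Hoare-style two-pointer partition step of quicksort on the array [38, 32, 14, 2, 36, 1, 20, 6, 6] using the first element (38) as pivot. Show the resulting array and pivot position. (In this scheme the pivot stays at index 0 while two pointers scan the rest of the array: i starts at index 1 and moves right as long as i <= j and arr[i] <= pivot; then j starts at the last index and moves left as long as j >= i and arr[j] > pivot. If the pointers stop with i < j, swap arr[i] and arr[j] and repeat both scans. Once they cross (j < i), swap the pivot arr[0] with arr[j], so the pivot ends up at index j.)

Hoare-style two-pointer partition with pivot = 38:

Initial array: [38, 32, 14, 2, 36, 1, 20, 6, 6]

Pointers start at i = 1, j = 8.
i ends at 9, j ends at 8: the pointers have crossed (j < i), so scanning stops.

Swap pivot arr[0] with arr[8] to place pivot at position 8: [6, 32, 14, 2, 36, 1, 20, 6, 38]
Pivot position: 8

After partitioning with pivot 38, the array becomes [6, 32, 14, 2, 36, 1, 20, 6, 38]. The pivot is placed at index 8. All elements to the left of the pivot are <= 38, and all elements to the right are > 38.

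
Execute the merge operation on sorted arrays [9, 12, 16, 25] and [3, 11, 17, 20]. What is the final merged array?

Merging process:

Compare 9 vs 3: take 3 from right. Merged: [3]
Compare 9 vs 11: take 9 from left. Merged: [3, 9]
Compare 12 vs 11: take 11 from right. Merged: [3, 9, 11]
Compare 12 vs 17: take 12 from left. Merged: [3, 9, 11, 12]
Compare 16 vs 17: take 16 from left. Merged: [3, 9, 11, 12, 16]
Compare 25 vs 17: take 17 from right. Merged: [3, 9, 11, 12, 16, 17]
Compare 25 vs 20: take 20 from right. Merged: [3, 9, 11, 12, 16, 17, 20]
Append remaining from left: [25]. Merged: [3, 9, 11, 12, 16, 17, 20, 25]

Final merged array: [3, 9, 11, 12, 16, 17, 20, 25]
Total comparisons: 7

The merged array is [3, 9, 11, 12, 16, 17, 20, 25], requiring 7 comparisons. The merge step runs in O(n) time where n is the total number of elements.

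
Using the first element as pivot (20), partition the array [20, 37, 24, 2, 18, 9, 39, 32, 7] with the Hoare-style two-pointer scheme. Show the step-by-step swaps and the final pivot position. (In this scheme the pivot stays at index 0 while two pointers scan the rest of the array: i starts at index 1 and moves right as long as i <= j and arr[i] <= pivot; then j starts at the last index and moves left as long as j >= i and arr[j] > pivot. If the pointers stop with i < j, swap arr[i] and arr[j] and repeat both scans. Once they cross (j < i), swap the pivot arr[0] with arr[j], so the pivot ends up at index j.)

Hoare-style two-pointer partition with pivot = 20:

Initial array: [20, 37, 24, 2, 18, 9, 39, 32, 7]

Pointers start at i = 1, j = 8.
i stops at index 1 (arr[1]=37 > 20), j stops at index 8 (arr[8]=7 <= 20): swap arr[1] and arr[8], array becomes [20, 7, 24, 2, 18, 9, 39, 32, 37]
i stops at index 2 (arr[2]=24 > 20), j stops at index 5 (arr[5]=9 <= 20): swap arr[2] and arr[5], array becomes [20, 7, 9, 2, 18, 24, 39, 32, 37]
i ends at 5, j ends at 4: the pointers have crossed (j < i), so scanning stops.

Swap pivot arr[0] with arr[4] to place pivot at position 4: [18, 7, 9, 2, 20, 24, 39, 32, 37]
Pivot position: 4

After partitioning with pivot 20, the array becomes [18, 7, 9, 2, 20, 24, 39, 32, 37]. The pivot is placed at index 4. All elements to the left of the pivot are <= 20, and all elements to the right are > 20.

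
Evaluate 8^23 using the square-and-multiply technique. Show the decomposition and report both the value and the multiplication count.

Computing 8^23 by squaring (build up from 8^1; each line after the first costs one multiplication):

8^1 = 8
8^2 = (8^1)^2 = 8^2 = 64
8^4 = (8^2)^2 = 64^2 = 4096
8^5 = 8 * 8^4 = 8 * 4096 = 32768
8^10 = (8^5)^2 = 32768^2 = 1073741824
8^11 = 8 * 8^10 = 8 * 1073741824 = 8589934592
8^22 = (8^11)^2 = 8589934592^2 = 73786976294838206464
8^23 = 8 * 8^22 = 8 * 73786976294838206464 = 590295810358705651712

Result: 590295810358705651712
Multiplications needed: 7 (7 lines after 8^1)

8^23 = 590295810358705651712. Using exponentiation by squaring, this requires 7 multiplications. The key idea: if the exponent is even, square the half-power; if odd, multiply by the base once.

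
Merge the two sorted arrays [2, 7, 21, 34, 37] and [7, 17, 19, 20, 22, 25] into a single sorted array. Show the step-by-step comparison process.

Merging process:

Compare 2 vs 7: take 2 from left. Merged: [2]
Compare 7 vs 7: take 7 from left. Merged: [2, 7]
Compare 21 vs 7: take 7 from right. Merged: [2, 7, 7]
Compare 21 vs 17: take 17 from right. Merged: [2, 7, 7, 17]
Compare 21 vs 19: take 19 from right. Merged: [2, 7, 7, 17, 19]
Compare 21 vs 20: take 20 from right. Merged: [2, 7, 7, 17, 19, 20]
Compare 21 vs 22: take 21 from left. Merged: [2, 7, 7, 17, 19, 20, 21]
Compare 34 vs 22: take 22 from right. Merged: [2, 7, 7, 17, 19, 20, 21, 22]
Compare 34 vs 25: take 25 from right. Merged: [2, 7, 7, 17, 19, 20, 21, 22, 25]
Append remaining from left: [34, 37]. Merged: [2, 7, 7, 17, 19, 20, 21, 22, 25, 34, 37]

Final merged array: [2, 7, 7, 17, 19, 20, 21, 22, 25, 34, 37]
Total comparisons: 9

The merged array is [2, 7, 7, 17, 19, 20, 21, 22, 25, 34, 37], requiring 9 comparisons. The merge step runs in O(n) time where n is the total number of elements.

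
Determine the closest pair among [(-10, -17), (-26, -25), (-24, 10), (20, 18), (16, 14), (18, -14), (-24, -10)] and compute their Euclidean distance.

Computing all pairwise distances among 7 points:

d((-10, -17), (-26, -25)) = 17.8885
d((-10, -17), (-24, 10)) = 30.4138
d((-10, -17), (20, 18)) = 46.0977
d((-10, -17), (16, 14)) = 40.4599
d((-10, -17), (18, -14)) = 28.1603
d((-10, -17), (-24, -10)) = 15.6525
d((-26, -25), (-24, 10)) = 35.0571
d((-26, -25), (20, 18)) = 62.9682
d((-26, -25), (16, 14)) = 57.3149
d((-26, -25), (18, -14)) = 45.3542
d((-26, -25), (-24, -10)) = 15.1327
d((-24, 10), (20, 18)) = 44.7214
d((-24, 10), (16, 14)) = 40.1995
d((-24, 10), (18, -14)) = 48.3735
d((-24, 10), (-24, -10)) = 20.0
d((20, 18), (16, 14)) = 5.6569 <-- minimum
d((20, 18), (18, -14)) = 32.0624
d((20, 18), (-24, -10)) = 52.1536
d((16, 14), (18, -14)) = 28.0713
d((16, 14), (-24, -10)) = 46.6476
d((18, -14), (-24, -10)) = 42.19

Closest pair: (20, 18) and (16, 14) with distance 5.6569

The closest pair is (20, 18) and (16, 14) with Euclidean distance 5.6569. For 7 points, brute-force pairwise comparison is shown above. For large n, the divide-and-conquer algorithm (sort by x, recurse on halves, check the dividing strip) achieves O(n log n).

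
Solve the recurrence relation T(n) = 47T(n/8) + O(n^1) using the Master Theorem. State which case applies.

Master Theorem for T(n) = 47T(n/8) + O(n^1):

a = 47, b = 8, c = 1
log_b(a) = log_8(47) = 1.8515

Case 1: c = 1 < log_8(47) = 1.8515
T(n) = O(n^(log_8 47))

For T(n) = 47T(n/8) + O(n^1): log_8(47) = 1.8515. This is Case 1 of the Master Theorem (c < log_b(a), work dominated by leaves), giving O(n^(log_8 47)).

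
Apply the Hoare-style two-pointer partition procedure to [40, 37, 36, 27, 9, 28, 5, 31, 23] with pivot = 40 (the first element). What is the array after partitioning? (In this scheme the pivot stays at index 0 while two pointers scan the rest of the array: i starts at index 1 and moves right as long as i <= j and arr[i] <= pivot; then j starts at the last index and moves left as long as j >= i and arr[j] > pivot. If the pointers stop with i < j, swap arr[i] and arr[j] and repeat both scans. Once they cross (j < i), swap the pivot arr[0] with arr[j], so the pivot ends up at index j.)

Hoare-style two-pointer partition with pivot = 40:

Initial array: [40, 37, 36, 27, 9, 28, 5, 31, 23]

Pointers start at i = 1, j = 8.
i ends at 9, j ends at 8: the pointers have crossed (j < i), so scanning stops.

Swap pivot arr[0] with arr[8] to place pivot at position 8: [23, 37, 36, 27, 9, 28, 5, 31, 40]
Pivot position: 8

After partitioning with pivot 40, the array becomes [23, 37, 36, 27, 9, 28, 5, 31, 40]. The pivot is placed at index 8. All elements to the left of the pivot are <= 40, and all elements to the right are > 40.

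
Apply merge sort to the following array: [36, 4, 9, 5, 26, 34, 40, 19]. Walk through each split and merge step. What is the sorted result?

Merge sort trace:

Split: [36, 4, 9, 5, 26, 34, 40, 19] -> [36, 4, 9, 5] and [26, 34, 40, 19]
  Split: [36, 4, 9, 5] -> [36, 4] and [9, 5]
    Split: [36, 4] -> [36] and [4]
    Merge: [36] + [4] -> [4, 36]
    Split: [9, 5] -> [9] and [5]
    Merge: [9] + [5] -> [5, 9]
  Merge: [4, 36] + [5, 9] -> [4, 5, 9, 36]
  Split: [26, 34, 40, 19] -> [26, 34] and [40, 19]
    Split: [26, 34] -> [26] and [34]
    Merge: [26] + [34] -> [26, 34]
    Split: [40, 19] -> [40] and [19]
    Merge: [40] + [19] -> [19, 40]
  Merge: [26, 34] + [19, 40] -> [19, 26, 34, 40]
Merge: [4, 5, 9, 36] + [19, 26, 34, 40] -> [4, 5, 9, 19, 26, 34, 36, 40]

Final sorted array: [4, 5, 9, 19, 26, 34, 36, 40]

The merge sort proceeds by recursively splitting the array and merging sorted halves.
After all merges, the sorted array is [4, 5, 9, 19, 26, 34, 36, 40].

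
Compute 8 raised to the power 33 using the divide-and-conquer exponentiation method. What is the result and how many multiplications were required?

Computing 8^33 by squaring (build up from 8^1; each line after the first costs one multiplication):

8^1 = 8
8^2 = (8^1)^2 = 8^2 = 64
8^4 = (8^2)^2 = 64^2 = 4096
8^8 = (8^4)^2 = 4096^2 = 16777216
8^16 = (8^8)^2 = 16777216^2 = 281474976710656
8^32 = (8^16)^2 = 281474976710656^2 = 79228162514264337593543950336
8^33 = 8 * 8^32 = 8 * 79228162514264337593543950336 = 633825300114114700748351602688

Result: 633825300114114700748351602688
Multiplications needed: 6 (6 lines after 8^1)

8^33 = 633825300114114700748351602688. Using exponentiation by squaring, this requires 6 multiplications. The key idea: if the exponent is even, square the half-power; if odd, multiply by the base once.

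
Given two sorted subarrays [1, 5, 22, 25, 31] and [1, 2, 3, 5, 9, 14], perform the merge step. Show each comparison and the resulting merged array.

Merging process:

Compare 1 vs 1: take 1 from left. Merged: [1]
Compare 5 vs 1: take 1 from right. Merged: [1, 1]
Compare 5 vs 2: take 2 from right. Merged: [1, 1, 2]
Compare 5 vs 3: take 3 from right. Merged: [1, 1, 2, 3]
Compare 5 vs 5: take 5 from left. Merged: [1, 1, 2, 3, 5]
Compare 22 vs 5: take 5 from right. Merged: [1, 1, 2, 3, 5, 5]
Compare 22 vs 9: take 9 from right. Merged: [1, 1, 2, 3, 5, 5, 9]
Compare 22 vs 14: take 14 from right. Merged: [1, 1, 2, 3, 5, 5, 9, 14]
Append remaining from left: [22, 25, 31]. Merged: [1, 1, 2, 3, 5, 5, 9, 14, 22, 25, 31]

Final merged array: [1, 1, 2, 3, 5, 5, 9, 14, 22, 25, 31]
Total comparisons: 8

The merged array is [1, 1, 2, 3, 5, 5, 9, 14, 22, 25, 31], requiring 8 comparisons. The merge step runs in O(n) time where n is the total number of elements.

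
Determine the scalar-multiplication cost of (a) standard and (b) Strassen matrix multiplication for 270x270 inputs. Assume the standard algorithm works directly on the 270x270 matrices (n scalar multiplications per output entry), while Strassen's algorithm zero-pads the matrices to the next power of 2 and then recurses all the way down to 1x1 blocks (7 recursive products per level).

Matrix multiplication for 270x270 matrices:

Strassen's algorithm requires power-of-2 dimensions. Pad 270x270 to 512x512 (next power of 2).

Standard algorithm: 270^3 = 19683000 multiplications
Strassen's algorithm: 7^(log2(512)) = 7^9 = 40353607 multiplications
Difference: 19683000 - 40353607 = -20670607 (Strassen uses MORE here due to padding overhead — for small or just-over-power-of-2 n, padding can outweigh the per-level savings)

Standard: 19683000 multiplications (270^3). Strassen: 40353607 multiplications (7^9, after padding to 512x512). Strassen reduces 8 recursive multiplications to 7 at each level.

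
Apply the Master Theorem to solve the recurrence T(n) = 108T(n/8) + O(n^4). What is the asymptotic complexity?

Master Theorem for T(n) = 108T(n/8) + O(n^4):

a = 108, b = 8, c = 4
log_b(a) = log_8(108) = 2.2516

Case 3: c = 4 > log_8(108) = 2.2516
T(n) = O(n^4) = O(n^4)

For T(n) = 108T(n/8) + O(n^4): log_8(108) = 2.2516. This is Case 3 of the Master Theorem (c > log_b(a), work dominated by root), giving O(n^4).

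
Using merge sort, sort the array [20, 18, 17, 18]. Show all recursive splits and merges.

Merge sort trace:

Split: [20, 18, 17, 18] -> [20, 18] and [17, 18]
  Split: [20, 18] -> [20] and [18]
  Merge: [20] + [18] -> [18, 20]
  Split: [17, 18] -> [17] and [18]
  Merge: [17] + [18] -> [17, 18]
Merge: [18, 20] + [17, 18] -> [17, 18, 18, 20]

Final sorted array: [17, 18, 18, 20]

The merge sort proceeds by recursively splitting the array and merging sorted halves.
After all merges, the sorted array is [17, 18, 18, 20].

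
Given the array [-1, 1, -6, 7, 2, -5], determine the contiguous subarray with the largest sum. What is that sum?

Using Kadane's algorithm on [-1, 1, -6, 7, 2, -5]:

Scanning through the array:
Position 1 (value 1): max_ending_here = 1, max_so_far = 1
Position 2 (value -6): max_ending_here = -5, max_so_far = 1
Position 3 (value 7): max_ending_here = 7, max_so_far = 7
Position 4 (value 2): max_ending_here = 9, max_so_far = 9
Position 5 (value -5): max_ending_here = 4, max_so_far = 9

Maximum subarray: [7, 2]
Maximum sum: 9

The maximum subarray is [7, 2] with sum 9. This subarray runs from index 3 to index 4.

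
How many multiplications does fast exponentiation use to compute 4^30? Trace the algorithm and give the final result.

Computing 4^30 by squaring (build up from 4^1; each line after the first costs one multiplication):

4^1 = 4
4^2 = (4^1)^2 = 4^2 = 16
4^3 = 4 * 4^2 = 4 * 16 = 64
4^6 = (4^3)^2 = 64^2 = 4096
4^7 = 4 * 4^6 = 4 * 4096 = 16384
4^14 = (4^7)^2 = 16384^2 = 268435456
4^15 = 4 * 4^14 = 4 * 268435456 = 1073741824
4^30 = (4^15)^2 = 1073741824^2 = 1152921504606846976

Result: 1152921504606846976
Multiplications needed: 7 (7 lines after 4^1)

4^30 = 1152921504606846976. Using exponentiation by squaring, this requires 7 multiplications. The key idea: if the exponent is even, square the half-power; if odd, multiply by the base once.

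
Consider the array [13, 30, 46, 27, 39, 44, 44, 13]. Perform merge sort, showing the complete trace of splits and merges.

Merge sort trace:

Split: [13, 30, 46, 27, 39, 44, 44, 13] -> [13, 30, 46, 27] and [39, 44, 44, 13]
  Split: [13, 30, 46, 27] -> [13, 30] and [46, 27]
    Split: [13, 30] -> [13] and [30]
    Merge: [13] + [30] -> [13, 30]
    Split: [46, 27] -> [46] and [27]
    Merge: [46] + [27] -> [27, 46]
  Merge: [13, 30] + [27, 46] -> [13, 27, 30, 46]
  Split: [39, 44, 44, 13] -> [39, 44] and [44, 13]
    Split: [39, 44] -> [39] and [44]
    Merge: [39] + [44] -> [39, 44]
    Split: [44, 13] -> [44] and [13]
    Merge: [44] + [13] -> [13, 44]
  Merge: [39, 44] + [13, 44] -> [13, 39, 44, 44]
Merge: [13, 27, 30, 46] + [13, 39, 44, 44] -> [13, 13, 27, 30, 39, 44, 44, 46]

Final sorted array: [13, 13, 27, 30, 39, 44, 44, 46]

The merge sort proceeds by recursively splitting the array and merging sorted halves.
After all merges, the sorted array is [13, 13, 27, 30, 39, 44, 44, 46].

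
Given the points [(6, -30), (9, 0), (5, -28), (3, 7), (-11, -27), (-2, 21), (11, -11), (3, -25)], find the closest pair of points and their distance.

Computing all pairwise distances among 8 points:

d((6, -30), (9, 0)) = 30.1496
d((6, -30), (5, -28)) = 2.2361 <-- minimum
d((6, -30), (3, 7)) = 37.1214
d((6, -30), (-11, -27)) = 17.2627
d((6, -30), (-2, 21)) = 51.6236
d((6, -30), (11, -11)) = 19.6469
d((6, -30), (3, -25)) = 5.831
d((9, 0), (5, -28)) = 28.2843
d((9, 0), (3, 7)) = 9.2195
d((9, 0), (-11, -27)) = 33.6006
d((9, 0), (-2, 21)) = 23.7065
d((9, 0), (11, -11)) = 11.1803
d((9, 0), (3, -25)) = 25.7099
d((5, -28), (3, 7)) = 35.0571
d((5, -28), (-11, -27)) = 16.0312
d((5, -28), (-2, 21)) = 49.4975
d((5, -28), (11, -11)) = 18.0278
d((5, -28), (3, -25)) = 3.6056
d((3, 7), (-11, -27)) = 36.7696
d((3, 7), (-2, 21)) = 14.8661
d((3, 7), (11, -11)) = 19.6977
d((3, 7), (3, -25)) = 32.0
d((-11, -27), (-2, 21)) = 48.8365
d((-11, -27), (11, -11)) = 27.2029
d((-11, -27), (3, -25)) = 14.1421
d((-2, 21), (11, -11)) = 34.5398
d((-2, 21), (3, -25)) = 46.2709
d((11, -11), (3, -25)) = 16.1245

Closest pair: (6, -30) and (5, -28) with distance 2.2361

The closest pair is (6, -30) and (5, -28) with Euclidean distance 2.2361. For 8 points, brute-force pairwise comparison is shown above. For large n, the divide-and-conquer algorithm (sort by x, recurse on halves, check the dividing strip) achieves O(n log n).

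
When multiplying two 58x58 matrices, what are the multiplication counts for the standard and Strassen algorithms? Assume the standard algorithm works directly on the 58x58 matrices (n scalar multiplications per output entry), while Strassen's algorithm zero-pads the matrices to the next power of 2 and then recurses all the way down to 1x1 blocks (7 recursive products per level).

Matrix multiplication for 58x58 matrices:

Strassen's algorithm requires power-of-2 dimensions. Pad 58x58 to 64x64 (next power of 2).

Standard algorithm: 58^3 = 195112 multiplications
Strassen's algorithm: 7^(log2(64)) = 7^6 = 117649 multiplications
Savings: 195112 - 117649 = 77463 multiplications

Standard: 195112 multiplications (58^3). Strassen: 117649 multiplications (7^6, after padding to 64x64). Strassen reduces 8 recursive multiplications to 7 at each level.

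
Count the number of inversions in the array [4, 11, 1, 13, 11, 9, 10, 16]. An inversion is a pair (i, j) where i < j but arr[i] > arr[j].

Finding inversions in [4, 11, 1, 13, 11, 9, 10, 16]:

(0, 2): arr[0]=4 > arr[2]=1
(1, 2): arr[1]=11 > arr[2]=1
(1, 5): arr[1]=11 > arr[5]=9
(1, 6): arr[1]=11 > arr[6]=10
(3, 4): arr[3]=13 > arr[4]=11
(3, 5): arr[3]=13 > arr[5]=9
(3, 6): arr[3]=13 > arr[6]=10
(4, 5): arr[4]=11 > arr[5]=9
(4, 6): arr[4]=11 > arr[6]=10

Total inversions: 9

The array has 9 inversion(s): (0,2), (1,2), (1,5), (1,6), (3,4), (3,5), (3,6), (4,5), (4,6). Each pair (i,j) satisfies i < j and arr[i] > arr[j].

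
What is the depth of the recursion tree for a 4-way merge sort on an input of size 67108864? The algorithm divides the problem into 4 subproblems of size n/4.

For divide and conquer with division factor 4:

Problem sizes at each level:
Level 0: 67108864
Level 1: 16777216
Level 2: 4194304
Level 3: 1048576
Level 4: 262144
Level 5: 65536
Level 6: 16384
Level 7: 4096
Level 8: 1024
Level 9: 256
Level 10: 64
Level 11: 16
Level 12: 4
Level 13: 1

The root is level 0 and the size-1 base case is level 13 (the tree spans levels 0 through 13, i.e. 14 levels counting the root), so the depth is the number of divisions: log_4(67108864) = 13

The recursion tree depth is log_4(67108864) = 13. At each level, the problem size is divided by 4, so it takes 13 divisions to reduce to a base case of size 1. The algorithm makes 4 recursive calls at each level.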